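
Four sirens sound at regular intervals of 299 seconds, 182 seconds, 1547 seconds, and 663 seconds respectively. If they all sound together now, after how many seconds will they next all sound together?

The first simultaneous occurrence is after LCM of the individual periods.
299 = 13 × 23
182 = 2 × 7 × 13
1547 = 7 × 13 × 17
663 = 3 × 13 × 17
LCM(299, 182, 1547, 663) = 2 × 3 × 7 × 13 × 17 × 23 = 213486.

213486 seconds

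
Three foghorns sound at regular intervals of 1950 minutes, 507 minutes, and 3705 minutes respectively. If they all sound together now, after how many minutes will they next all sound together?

The first simultaneous occurrence is after LCM of the individual periods.
1950 = 2 × 3 × 5^2 × 13
507 = 3 × 13^2
3705 = 3 × 5 × 13 × 19
LCM(1950, 507, 3705) = 2 × 3 × 5^2 × 13^2 × 19 = 481650.

481650 minutes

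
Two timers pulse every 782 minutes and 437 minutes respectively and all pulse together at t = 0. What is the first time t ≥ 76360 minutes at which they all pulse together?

Joint pulses occur at multiples of LCM(782, 437).
782 = 2 × 17 × 23
437 = 19 × 23
LCM(782, 437) = 2 × 17 × 19 × 23 = 14858.
Smallest multiple of 14858 that is ≥ 76360: ⌈76360/14858⌉ × 14858 = 6 × 14858 = 89148.

89148 minutes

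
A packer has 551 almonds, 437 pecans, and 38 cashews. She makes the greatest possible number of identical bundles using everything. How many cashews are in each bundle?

2

Number of bundles = gcd(551, 437, 38).
551 = 19 × 29
437 = 19 × 23
38 = 2 × 19
gcd(551, 437, 38) = 19.
cashews per bundle = 38 / 19 = 2.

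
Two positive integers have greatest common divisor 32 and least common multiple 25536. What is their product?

For any two positive integers, gcd × lcm = product = 32 × 25536 = 817152.

817152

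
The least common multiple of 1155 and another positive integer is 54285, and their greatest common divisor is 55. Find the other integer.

2585

gcd × lcm = product of the two integers, so the other integer is (55 × 54285) / 1155 = 2585.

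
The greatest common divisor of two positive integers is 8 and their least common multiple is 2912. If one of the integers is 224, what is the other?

104

For two integers, gcd × lcm = product, so the other is (8 × 2912) / 224 = 23296 / 224 = 104.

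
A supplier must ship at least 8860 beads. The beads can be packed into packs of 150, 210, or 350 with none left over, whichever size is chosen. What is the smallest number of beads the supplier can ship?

9450

The number of beads must be a common multiple of 150, 210, and 350, so a multiple of their LCM.
150 = 2 × 3 × 5^2
210 = 2 × 3 × 5 × 7
350 = 2 × 5^2 × 7
LCM(150, 210, 350) = 2 × 3 × 5^2 × 7 = 1050.
Smallest multiple of 1050 that is ≥ 8860: ⌈8860/1050⌉ × 1050 = 9 × 1050 = 9450.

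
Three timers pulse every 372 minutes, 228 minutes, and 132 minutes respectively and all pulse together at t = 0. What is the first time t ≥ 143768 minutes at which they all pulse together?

Joint pulses occur at multiples of LCM(372, 228, 132).
372 = 2^2 × 3 × 31
228 = 2^2 × 3 × 19
132 = 2^2 × 3 × 11
LCM(372, 228, 132) = 2^2 × 3 × 11 × 19 × 31 = 77748.
Smallest multiple of 77748 that is ≥ 143768: ⌈143768/77748⌉ × 77748 = 2 × 77748 = 155496.

155496 minutes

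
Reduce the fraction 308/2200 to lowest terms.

308 = 2^2 × 7 × 11
2200 = 2^3 × 5^2 × 11
gcd(308, 2200) = 2^2 × 11 = 44.
Divide numerator and denominator by 44: 308/2200 = 7/50.

7/50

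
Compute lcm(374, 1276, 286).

374 = 2 × 11 × 17
1276 = 2^2 × 11 × 29
286 = 2 × 11 × 13
LCM(374, 1276, 286) = 2^2 × 11 × 13 × 17 × 29 = 281996.

281996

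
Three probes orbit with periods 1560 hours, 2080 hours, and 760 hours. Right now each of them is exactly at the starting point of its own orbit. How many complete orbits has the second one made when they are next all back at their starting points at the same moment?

They are all back at their starting positions together after one LCM of the periods.
1560 = 2^3 × 3 × 5 × 13
2080 = 2^5 × 5 × 13
760 = 2^3 × 5 × 19
LCM(1560, 2080, 760) = 2^5 × 3 × 5 × 13 × 19 = 118560.
Orbits for period 2080: 118560 / 2080 = 57.

57 orbits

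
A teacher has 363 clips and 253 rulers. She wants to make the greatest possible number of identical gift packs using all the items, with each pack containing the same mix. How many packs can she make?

11 packs

The pack count must divide each quantity, so the greatest is gcd(363, 253).
363 = 3 × 11^2
253 = 11 × 23
gcd(363, 253) = 11.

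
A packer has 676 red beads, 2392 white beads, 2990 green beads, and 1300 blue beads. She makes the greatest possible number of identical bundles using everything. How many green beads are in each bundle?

Number of bundles = gcd(676, 2392, 2990, 1300).
676 = 2^2 × 13^2
2392 = 2^3 × 13 × 23
2990 = 2 × 5 × 13 × 23
1300 = 2^2 × 5^2 × 13
gcd(676, 2392, 2990, 1300) = 2 × 13 = 26.
green beads per bundle = 2990 / 26 = 115.

115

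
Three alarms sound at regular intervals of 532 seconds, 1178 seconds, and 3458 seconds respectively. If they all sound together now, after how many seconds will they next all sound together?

The first simultaneous occurrence is after LCM of the individual periods.
532 = 2^2 × 7 × 19
1178 = 2 × 19 × 31
3458 = 2 × 7 × 13 × 19
LCM(532, 1178, 3458) = 2^2 × 7 × 13 × 19 × 31 = 214396.

214396 seconds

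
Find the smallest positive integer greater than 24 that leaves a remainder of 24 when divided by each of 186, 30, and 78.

N − 24 must be a common multiple of 186, 30, and 78.
186 = 2 × 3 × 31
30 = 2 × 3 × 5
78 = 2 × 3 × 13
LCM(186, 30, 78) = 2 × 3 × 5 × 13 × 31 = 12090.
Smallest N > 24 is LCM + 24 = 12090 + 24 = 12114.

12114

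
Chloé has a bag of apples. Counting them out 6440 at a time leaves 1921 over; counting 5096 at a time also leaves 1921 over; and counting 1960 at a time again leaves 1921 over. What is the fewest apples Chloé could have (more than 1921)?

N − 1921 must be a common multiple of 6440, 5096, and 1960.
6440 = 2^3 × 5 × 7 × 23
5096 = 2^3 × 7^2 × 13
1960 = 2^3 × 5 × 7^2
LCM(6440, 5096, 1960) = 2^3 × 5 × 7^2 × 13 × 23 = 586040.
Smallest N > 1921 is LCM + 1921 = 586040 + 1921 = 587961.

587961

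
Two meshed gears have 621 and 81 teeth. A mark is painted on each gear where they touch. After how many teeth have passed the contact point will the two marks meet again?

The first simultaneous occurrence is after LCM of the individual periods.
621 = 3^3 × 23
81 = 3^4
LCM(621, 81) = 3^4 × 23 = 1863.

1863 teeth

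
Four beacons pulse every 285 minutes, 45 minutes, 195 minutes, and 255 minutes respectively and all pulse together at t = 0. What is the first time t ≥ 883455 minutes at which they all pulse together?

Joint pulses occur at multiples of LCM(285, 45, 195, 255).
285 = 3 × 5 × 19
45 = 3^2 × 5
195 = 3 × 5 × 13
255 = 3 × 5 × 17
LCM(285, 45, 195, 255) = 3^2 × 5 × 13 × 17 × 19 = 188955.
Smallest multiple of 188955 that is ≥ 883455: ⌈883455/188955⌉ × 188955 = 5 × 188955 = 944775.

944775 minutes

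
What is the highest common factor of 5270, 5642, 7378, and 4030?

62

5270 = 2 × 5 × 17 × 31
5642 = 2 × 7 × 13 × 31
7378 = 2 × 7 × 17 × 31
4030 = 2 × 5 × 13 × 31
gcd(5270, 5642, 7378, 4030) = 2 × 31 = 62.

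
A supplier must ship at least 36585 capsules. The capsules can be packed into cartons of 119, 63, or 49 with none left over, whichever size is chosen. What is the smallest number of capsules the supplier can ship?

The number of capsules must be a common multiple of 119, 63, and 49, so a multiple of their LCM.
119 = 7 × 17
63 = 3^2 × 7
49 = 7^2
LCM(119, 63, 49) = 3^2 × 7^2 × 17 = 7497.
Smallest multiple of 7497 that is ≥ 36585: ⌈36585/7497⌉ × 7497 = 5 × 7497 = 37485.

37485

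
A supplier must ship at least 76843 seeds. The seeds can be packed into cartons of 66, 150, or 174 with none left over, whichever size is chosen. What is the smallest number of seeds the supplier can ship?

95700

The number of seeds must be a common multiple of 66, 150, and 174, so a multiple of their LCM.
66 = 2 × 3 × 11
150 = 2 × 3 × 5^2
174 = 2 × 3 × 29
LCM(66, 150, 174) = 2 × 3 × 5^2 × 11 × 29 = 47850.
Smallest multiple of 47850 that is ≥ 76843: ⌈76843/47850⌉ × 47850 = 2 × 47850 = 95700.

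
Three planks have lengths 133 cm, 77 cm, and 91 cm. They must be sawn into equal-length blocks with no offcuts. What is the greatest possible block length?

7 cm

The block length must divide every plank, so the greatest is gcd(133, 77, 91).
133 = 7 × 19
77 = 7 × 11
91 = 7 × 13
gcd(133, 77, 91) = 7.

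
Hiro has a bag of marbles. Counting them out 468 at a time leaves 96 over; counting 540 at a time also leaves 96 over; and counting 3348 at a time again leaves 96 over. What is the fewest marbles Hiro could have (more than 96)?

217716

N − 96 must be a common multiple of 468, 540, and 3348.
468 = 2^2 × 3^2 × 13
540 = 2^2 × 3^3 × 5
3348 = 2^2 × 3^3 × 31
LCM(468, 540, 3348) = 2^2 × 3^3 × 5 × 13 × 31 = 217620.
Smallest N > 96 is LCM + 96 = 217620 + 96 = 217716.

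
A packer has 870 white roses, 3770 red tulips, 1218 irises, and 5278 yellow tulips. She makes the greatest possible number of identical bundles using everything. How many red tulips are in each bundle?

Number of bundles = gcd(870, 3770, 1218, 5278).
870 = 2 × 3 × 5 × 29
3770 = 2 × 5 × 13 × 29
1218 = 2 × 3 × 7 × 29
5278 = 2 × 7 × 13 × 29
gcd(870, 3770, 1218, 5278) = 2 × 29 = 58.
red tulips per bundle = 3770 / 58 = 65.

65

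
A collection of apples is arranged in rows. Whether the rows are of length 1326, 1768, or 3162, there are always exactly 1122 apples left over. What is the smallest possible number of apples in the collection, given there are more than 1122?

N − 1122 must be a common multiple of 1326, 1768, and 3162.
1326 = 2 × 3 × 13 × 17
1768 = 2^3 × 13 × 17
3162 = 2 × 3 × 17 × 31
LCM(1326, 1768, 3162) = 2^3 × 3 × 13 × 17 × 31 = 164424.
Smallest N > 1122 is LCM + 1122 = 164424 + 1122 = 165546.

165546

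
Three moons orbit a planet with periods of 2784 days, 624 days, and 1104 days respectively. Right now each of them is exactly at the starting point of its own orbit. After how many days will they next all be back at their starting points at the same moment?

832416 days

We need the least common multiple of the intervals.
2784 = 2^5 × 3 × 29
624 = 2^4 × 3 × 13
1104 = 2^4 × 3 × 23
LCM(2784, 624, 1104) = 2^5 × 3 × 13 × 23 × 29 = 832416.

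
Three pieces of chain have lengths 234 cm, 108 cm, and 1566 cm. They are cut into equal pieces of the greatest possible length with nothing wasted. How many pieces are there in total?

Piece length = gcd(234, 108, 1566).
234 = 2 × 3^2 × 13
108 = 2^2 × 3^3
1566 = 2 × 3^3 × 29
gcd(234, 108, 1566) = 2 × 3^2 = 18.
Total pieces = 234/18 + 108/18 + 1566/18 = 13 + 6 + 87 = 106.

106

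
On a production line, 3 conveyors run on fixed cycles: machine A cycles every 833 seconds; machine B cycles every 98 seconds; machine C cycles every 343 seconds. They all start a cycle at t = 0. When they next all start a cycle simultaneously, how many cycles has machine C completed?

34 cycles

They are all back at their starting positions together after one LCM of the periods.
833 = 7^2 × 17
98 = 2 × 7^2
343 = 7^3
LCM(833, 98, 343) = 2 × 7^3 × 17 = 11662.
Cycles for period 343: 11662 / 343 = 34.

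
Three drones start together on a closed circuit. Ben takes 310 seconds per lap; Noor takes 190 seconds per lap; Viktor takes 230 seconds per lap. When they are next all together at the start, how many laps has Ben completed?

The first common completion time is the LCM of the periods.
310 = 2 × 5 × 31
190 = 2 × 5 × 19
230 = 2 × 5 × 23
LCM(310, 190, 230) = 2 × 5 × 19 × 23 × 31 = 135470.
Laps for period 310: 135470 / 310 = 437.

437 laps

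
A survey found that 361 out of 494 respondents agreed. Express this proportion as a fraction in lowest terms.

361 = 19^2
494 = 2 × 13 × 19
gcd(361, 494) = 19.
Divide numerator and denominator by 19: 361/494 = 19/26.

19/26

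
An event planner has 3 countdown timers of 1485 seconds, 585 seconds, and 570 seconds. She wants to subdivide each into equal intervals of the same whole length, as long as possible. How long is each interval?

15 seconds

The interval must divide each timer length; the longest such is the gcd.
1485 = 3^3 × 5 × 11
585 = 3^2 × 5 × 13
570 = 2 × 3 × 5 × 19
gcd(1485, 585, 570) = 3 × 5 = 15.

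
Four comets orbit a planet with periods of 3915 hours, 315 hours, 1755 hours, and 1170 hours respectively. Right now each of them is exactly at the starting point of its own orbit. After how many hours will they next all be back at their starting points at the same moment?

The first simultaneous occurrence is after LCM of the individual periods.
3915 = 3^3 × 5 × 29
315 = 3^2 × 5 × 7
1755 = 3^3 × 5 × 13
1170 = 2 × 3^2 × 5 × 13
LCM(3915, 315, 1755, 1170) = 2 × 3^3 × 5 × 7 × 13 × 29 = 712530.

712530 hours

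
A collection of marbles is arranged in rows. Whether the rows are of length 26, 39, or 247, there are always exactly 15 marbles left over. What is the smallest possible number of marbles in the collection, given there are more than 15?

1497

N − 15 must be a common multiple of 26, 39, and 247.
26 = 2 × 13
39 = 3 × 13
247 = 13 × 19
LCM(26, 39, 247) = 2 × 3 × 13 × 19 = 1482.
Smallest N > 15 is LCM + 15 = 1482 + 15 = 1497.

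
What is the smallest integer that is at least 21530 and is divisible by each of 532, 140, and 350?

The integer must be a common multiple of 532, 140, and 350, so a multiple of their LCM.
532 = 2^2 × 7 × 19
140 = 2^2 × 5 × 7
350 = 2 × 5^2 × 7
LCM(532, 140, 350) = 2^2 × 5^2 × 7 × 19 = 13300.
Smallest multiple of 13300 that is ≥ 21530: ⌈21530/13300⌉ × 13300 = 2 × 13300 = 26600.

26600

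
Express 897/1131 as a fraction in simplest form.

23/29

897 = 3 × 13 × 23
1131 = 3 × 13 × 29
gcd(897, 1131) = 3 × 13 = 39.
Divide numerator and denominator by 39: 897/1131 = 23/29.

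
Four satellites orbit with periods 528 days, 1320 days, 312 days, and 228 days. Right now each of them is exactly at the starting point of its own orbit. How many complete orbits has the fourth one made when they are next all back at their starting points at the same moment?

2860 orbits

The first common completion time is the LCM of the periods.
528 = 2^4 × 3 × 11
1320 = 2^3 × 3 × 5 × 11
312 = 2^3 × 3 × 13
228 = 2^2 × 3 × 19
LCM(528, 1320, 312, 228) = 2^4 × 3 × 5 × 11 × 13 × 19 = 652080.
Orbits for period 228: 652080 / 228 = 2860.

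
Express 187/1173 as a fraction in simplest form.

187 = 11 × 17
1173 = 3 × 17 × 23
gcd(187, 1173) = 17.
Divide numerator and denominator by 17: 187/1173 = 11/69.

11/69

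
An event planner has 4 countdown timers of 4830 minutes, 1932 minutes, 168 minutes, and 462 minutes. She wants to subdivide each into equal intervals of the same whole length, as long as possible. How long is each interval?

42 minutes

The interval must divide each timer length; the longest such is the gcd.
4830 = 2 × 3 × 5 × 7 × 23
1932 = 2^2 × 3 × 7 × 23
168 = 2^3 × 3 × 7
462 = 2 × 3 × 7 × 11
gcd(4830, 1932, 168, 462) = 2 × 3 × 7 = 42.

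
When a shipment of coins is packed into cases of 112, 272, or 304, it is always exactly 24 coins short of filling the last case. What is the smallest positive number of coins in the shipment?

Being 24 short of a full case of size k means N ≡ −24 (mod k), i.e. N + 24 is a multiple of each size.
112 = 2^4 × 7
272 = 2^4 × 17
304 = 2^4 × 19
LCM(112, 272, 304) = 2^4 × 7 × 17 × 19 = 36176.
Smallest positive N is 36176 − 24 = 36152.

36152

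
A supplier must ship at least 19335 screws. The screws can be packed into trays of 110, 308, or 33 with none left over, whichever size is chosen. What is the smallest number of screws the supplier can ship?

The number of screws must be a common multiple of 110, 308, and 33, so a multiple of their LCM.
110 = 2 × 5 × 11
308 = 2^2 × 7 × 11
33 = 3 × 11
LCM(110, 308, 33) = 2^2 × 3 × 5 × 7 × 11 = 4620.
Smallest multiple of 4620 that is ≥ 19335: ⌈19335/4620⌉ × 4620 = 5 × 4620 = 23100.

23100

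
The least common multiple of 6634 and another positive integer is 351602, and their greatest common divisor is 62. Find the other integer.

gcd × lcm = product of the two integers, so the other integer is (62 × 351602) / 6634 = 3286.

3286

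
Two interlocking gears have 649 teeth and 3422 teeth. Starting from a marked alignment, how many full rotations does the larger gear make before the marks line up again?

All finish a whole number of cycles simultaneously at t = LCM of the periods.
649 = 11 × 59
3422 = 2 × 29 × 59
LCM(649, 3422) = 2 × 11 × 29 × 59 = 37642.
Rotations for period 3422: 37642 / 3422 = 11.

11 rotations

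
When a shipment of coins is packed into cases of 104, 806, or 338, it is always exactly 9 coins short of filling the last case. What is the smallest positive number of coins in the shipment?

Being 9 short of a full case of size k means N ≡ −9 (mod k), i.e. N + 9 is a multiple of each size.
104 = 2^3 × 13
806 = 2 × 13 × 31
338 = 2 × 13^2
LCM(104, 806, 338) = 2^3 × 13^2 × 31 = 41912.
Smallest positive N is 41912 − 9 = 41903.

41903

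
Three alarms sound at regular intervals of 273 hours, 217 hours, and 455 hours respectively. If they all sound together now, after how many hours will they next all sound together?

42315 hours

They coincide at every common multiple of the periods; the first is the LCM.
273 = 3 × 7 × 13
217 = 7 × 31
455 = 5 × 7 × 13
LCM(273, 217, 455) = 3 × 5 × 7 × 13 × 31 = 42315.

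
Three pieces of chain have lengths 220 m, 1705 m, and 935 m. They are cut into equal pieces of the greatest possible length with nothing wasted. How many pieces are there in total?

Piece length = gcd(220, 1705, 935).
220 = 2^2 × 5 × 11
1705 = 5 × 11 × 31
935 = 5 × 11 × 17
gcd(220, 1705, 935) = 5 × 11 = 55.
Total pieces = 220/55 + 1705/55 + 935/55 = 4 + 31 + 17 = 52.

52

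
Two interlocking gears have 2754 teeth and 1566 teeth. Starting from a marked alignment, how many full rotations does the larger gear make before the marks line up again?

29 rotations

They are all back at their starting positions together after one LCM of the periods.
2754 = 2 × 3^4 × 17
1566 = 2 × 3^3 × 29
LCM(2754, 1566) = 2 × 3^4 × 17 × 29 = 79866.
Rotations for period 2754: 79866 / 2754 = 29.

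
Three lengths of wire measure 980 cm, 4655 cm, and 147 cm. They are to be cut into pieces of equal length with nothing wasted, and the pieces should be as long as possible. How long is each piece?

49 cm

The greatest length dividing all of 980, 4655, and 147 is their gcd.
980 = 2^2 × 5 × 7^2
4655 = 5 × 7^2 × 19
147 = 3 × 7^2
gcd(980, 4655, 147) = 7^2 = 49.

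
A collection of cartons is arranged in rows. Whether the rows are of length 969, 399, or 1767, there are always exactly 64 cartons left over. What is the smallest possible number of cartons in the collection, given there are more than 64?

210337

N − 64 must be a common multiple of 969, 399, and 1767.
969 = 3 × 17 × 19
399 = 3 × 7 × 19
1767 = 3 × 19 × 31
LCM(969, 399, 1767) = 3 × 7 × 17 × 19 × 31 = 210273.
Smallest N > 64 is LCM + 64 = 210273 + 64 = 210337.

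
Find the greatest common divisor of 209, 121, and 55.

209 = 11 × 19
121 = 11^2
55 = 5 × 11
gcd(209, 121, 55) = 11.

11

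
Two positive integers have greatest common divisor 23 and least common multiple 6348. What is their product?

For any two positive integers, gcd × lcm = product = 23 × 6348 = 146004.

146004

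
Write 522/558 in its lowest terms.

29/31

522 = 2 × 3^2 × 29
558 = 2 × 3^2 × 31
gcd(522, 558) = 2 × 3^2 = 18.
Divide numerator and denominator by 18: 522/558 = 29/31.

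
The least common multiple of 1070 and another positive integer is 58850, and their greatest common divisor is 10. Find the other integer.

gcd × lcm = product of the two integers, so the other integer is (10 × 58850) / 1070 = 550.

550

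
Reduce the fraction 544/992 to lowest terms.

544 = 2^5 × 17
992 = 2^5 × 31
gcd(544, 992) = 2^5 = 32.
Divide numerator and denominator by 32: 544/992 = 17/31.

17/31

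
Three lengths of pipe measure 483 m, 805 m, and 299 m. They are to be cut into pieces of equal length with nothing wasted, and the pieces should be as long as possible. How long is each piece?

23 m

The greatest length dividing all of 483, 805, and 299 is their gcd.
483 = 3 × 7 × 23
805 = 5 × 7 × 23
299 = 13 × 23
gcd(483, 805, 299) = 23.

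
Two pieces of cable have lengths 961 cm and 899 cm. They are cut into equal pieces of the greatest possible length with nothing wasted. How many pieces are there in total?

60

Piece length = gcd(961, 899).
961 = 31^2
899 = 29 × 31
gcd(961, 899) = 31.
Total pieces = 961/31 + 899/31 = 31 + 29 = 60.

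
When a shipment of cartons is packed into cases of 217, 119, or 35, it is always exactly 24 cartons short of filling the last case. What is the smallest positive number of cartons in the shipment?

18421

Being 24 short of a full case of size k means N ≡ −24 (mod k), i.e. N + 24 is a multiple of each size.
217 = 7 × 31
119 = 7 × 17
35 = 5 × 7
LCM(217, 119, 35) = 5 × 7 × 17 × 31 = 18445.
Smallest positive N is 18445 − 24 = 18421.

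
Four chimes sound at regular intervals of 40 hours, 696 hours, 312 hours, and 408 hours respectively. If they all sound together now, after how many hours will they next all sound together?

769080 hours

They coincide at every common multiple of the periods; the first is the LCM.
40 = 2^3 × 5
696 = 2^3 × 3 × 29
312 = 2^3 × 3 × 13
408 = 2^3 × 3 × 17
LCM(40, 696, 312, 408) = 2^3 × 3 × 5 × 13 × 17 × 29 = 769080.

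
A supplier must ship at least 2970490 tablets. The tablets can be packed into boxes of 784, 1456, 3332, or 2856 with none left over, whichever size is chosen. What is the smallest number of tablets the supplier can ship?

3118752

The number of tablets must be a common multiple of 784, 1456, 3332, and 2856, so a multiple of their LCM.
784 = 2^4 × 7^2
1456 = 2^4 × 7 × 13
3332 = 2^2 × 7^2 × 17
2856 = 2^3 × 3 × 7 × 17
LCM(784, 1456, 3332, 2856) = 2^4 × 3 × 7^2 × 13 × 17 = 519792.
Smallest multiple of 519792 that is ≥ 2970490: ⌈2970490/519792⌉ × 519792 = 6 × 519792 = 3118752.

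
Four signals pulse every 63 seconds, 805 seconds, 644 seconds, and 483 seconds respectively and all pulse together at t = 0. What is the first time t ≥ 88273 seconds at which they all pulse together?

115920 seconds

Joint pulses occur at multiples of LCM(63, 805, 644, 483).
63 = 3^2 × 7
805 = 5 × 7 × 23
644 = 2^2 × 7 × 23
483 = 3 × 7 × 23
LCM(63, 805, 644, 483) = 2^2 × 3^2 × 5 × 7 × 23 = 28980.
Smallest multiple of 28980 that is ≥ 88273: ⌈88273/28980⌉ × 28980 = 4 × 28980 = 115920.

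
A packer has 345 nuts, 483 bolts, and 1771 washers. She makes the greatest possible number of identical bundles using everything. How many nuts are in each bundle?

Number of bundles = gcd(345, 483, 1771).
345 = 3 × 5 × 23
483 = 3 × 7 × 23
1771 = 7 × 11 × 23
gcd(345, 483, 1771) = 23.
nuts per bundle = 345 / 23 = 15.

15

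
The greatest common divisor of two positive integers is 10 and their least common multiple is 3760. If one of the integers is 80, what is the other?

470

For two integers, gcd × lcm = product, so the other is (10 × 3760) / 80 = 37600 / 80 = 470.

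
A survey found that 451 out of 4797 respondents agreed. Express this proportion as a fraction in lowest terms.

451 = 11 × 41
4797 = 3^2 × 13 × 41
gcd(451, 4797) = 41.
Divide numerator and denominator by 41: 451/4797 = 11/117.

11/117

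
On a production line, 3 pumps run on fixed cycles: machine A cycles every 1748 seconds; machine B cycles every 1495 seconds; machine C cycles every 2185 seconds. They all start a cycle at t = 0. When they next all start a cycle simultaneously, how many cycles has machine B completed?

76 cycles

All finish a whole number of cycles simultaneously at t = LCM of the periods.
1748 = 2^2 × 19 × 23
1495 = 5 × 13 × 23
2185 = 5 × 19 × 23
LCM(1748, 1495, 2185) = 2^2 × 5 × 13 × 19 × 23 = 113620.
Cycles for period 1495: 113620 / 1495 = 76.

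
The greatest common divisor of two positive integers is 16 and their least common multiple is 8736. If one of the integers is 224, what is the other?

624

For two integers, gcd × lcm = product, so the other is (16 × 8736) / 224 = 139776 / 224 = 624.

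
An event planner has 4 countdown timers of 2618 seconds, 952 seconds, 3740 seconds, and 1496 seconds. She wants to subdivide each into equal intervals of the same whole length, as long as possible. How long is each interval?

34 seconds

The interval must divide each timer length; the longest such is the gcd.
2618 = 2 × 7 × 11 × 17
952 = 2^3 × 7 × 17
3740 = 2^2 × 5 × 11 × 17
1496 = 2^3 × 11 × 17
gcd(2618, 952, 3740, 1496) = 2 × 17 = 34.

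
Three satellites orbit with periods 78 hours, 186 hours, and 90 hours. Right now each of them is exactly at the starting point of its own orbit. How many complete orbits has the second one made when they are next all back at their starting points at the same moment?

All finish a whole number of cycles simultaneously at t = LCM of the periods.
78 = 2 × 3 × 13
186 = 2 × 3 × 31
90 = 2 × 3^2 × 5
LCM(78, 186, 90) = 2 × 3^2 × 5 × 13 × 31 = 36270.
Orbits for period 186: 36270 / 186 = 195.

195 orbits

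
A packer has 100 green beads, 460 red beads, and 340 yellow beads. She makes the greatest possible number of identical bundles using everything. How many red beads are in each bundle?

23

Number of bundles = gcd(100, 460, 340).
100 = 2^2 × 5^2
460 = 2^2 × 5 × 23
340 = 2^2 × 5 × 17
gcd(100, 460, 340) = 2^2 × 5 = 20.
red beads per bundle = 460 / 20 = 23.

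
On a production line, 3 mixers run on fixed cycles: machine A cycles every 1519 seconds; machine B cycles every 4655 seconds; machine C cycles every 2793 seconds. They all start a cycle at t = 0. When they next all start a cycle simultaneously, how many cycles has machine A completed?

They are all back at their starting positions together after one LCM of the periods.
1519 = 7^2 × 31
4655 = 5 × 7^2 × 19
2793 = 3 × 7^2 × 19
LCM(1519, 4655, 2793) = 3 × 5 × 7^2 × 19 × 31 = 432915.
Cycles for period 1519: 432915 / 1519 = 285.

285 cycles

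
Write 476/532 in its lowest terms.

17/19

476 = 2^2 × 7 × 17
532 = 2^2 × 7 × 19
gcd(476, 532) = 2^2 × 7 = 28.
Divide numerator and denominator by 28: 476/532 = 17/19.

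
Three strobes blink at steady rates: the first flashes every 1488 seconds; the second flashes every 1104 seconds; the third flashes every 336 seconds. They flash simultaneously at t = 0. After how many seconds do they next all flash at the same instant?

The first simultaneous occurrence is after LCM of the individual periods.
1488 = 2^4 × 3 × 31
1104 = 2^4 × 3 × 23
336 = 2^4 × 3 × 7
LCM(1488, 1104, 336) = 2^4 × 3 × 7 × 23 × 31 = 239568.

239568 seconds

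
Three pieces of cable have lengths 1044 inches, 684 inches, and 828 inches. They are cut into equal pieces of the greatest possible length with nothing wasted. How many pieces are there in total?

Piece length = gcd(1044, 684, 828).
1044 = 2^2 × 3^2 × 29
684 = 2^2 × 3^2 × 19
828 = 2^2 × 3^2 × 23
gcd(1044, 684, 828) = 2^2 × 3^2 = 36.
Total pieces = 1044/36 + 684/36 + 828/36 = 29 + 19 + 23 = 71.

71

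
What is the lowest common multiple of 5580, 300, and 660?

5580 = 2^2 × 3^2 × 5 × 31
300 = 2^2 × 3 × 5^2
660 = 2^2 × 3 × 5 × 11
LCM(5580, 300, 660) = 2^2 × 3^2 × 5^2 × 11 × 31 = 306900.

306900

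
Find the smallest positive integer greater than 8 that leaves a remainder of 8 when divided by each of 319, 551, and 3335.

697023

N − 8 must be a common multiple of 319, 551, and 3335.
319 = 11 × 29
551 = 19 × 29
3335 = 5 × 23 × 29
LCM(319, 551, 3335) = 5 × 11 × 19 × 23 × 29 = 697015.
Smallest N > 8 is LCM + 8 = 697015 + 8 = 697023.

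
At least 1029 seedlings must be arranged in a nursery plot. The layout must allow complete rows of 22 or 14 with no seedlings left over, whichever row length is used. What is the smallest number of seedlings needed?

The number of seedlings must be a common multiple of 22 and 14, so a multiple of their LCM.
22 = 2 × 11
14 = 2 × 7
LCM(22, 14) = 2 × 7 × 11 = 154.
Smallest multiple of 154 that is ≥ 1029: ⌈1029/154⌉ × 154 = 7 × 154 = 1078.

1078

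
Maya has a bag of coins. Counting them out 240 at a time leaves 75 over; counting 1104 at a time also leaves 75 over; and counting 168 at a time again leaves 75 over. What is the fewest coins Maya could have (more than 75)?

38715

N − 75 must be a common multiple of 240, 1104, and 168.
240 = 2^4 × 3 × 5
1104 = 2^4 × 3 × 23
168 = 2^3 × 3 × 7
LCM(240, 1104, 168) = 2^4 × 3 × 5 × 7 × 23 = 38640.
Smallest N > 75 is LCM + 75 = 38640 + 75 = 38715.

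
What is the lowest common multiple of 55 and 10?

55 = 5 × 11
10 = 2 × 5
LCM(55, 10) = 2 × 5 × 11 = 110.

110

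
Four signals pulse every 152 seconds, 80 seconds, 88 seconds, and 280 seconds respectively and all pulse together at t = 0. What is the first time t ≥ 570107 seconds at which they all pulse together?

Joint pulses occur at multiples of LCM(152, 80, 88, 280).
152 = 2^3 × 19
80 = 2^4 × 5
88 = 2^3 × 11
280 = 2^3 × 5 × 7
LCM(152, 80, 88, 280) = 2^4 × 5 × 7 × 11 × 19 = 117040.
Smallest multiple of 117040 that is ≥ 570107: ⌈570107/117040⌉ × 117040 = 5 × 117040 = 585200.

585200 seconds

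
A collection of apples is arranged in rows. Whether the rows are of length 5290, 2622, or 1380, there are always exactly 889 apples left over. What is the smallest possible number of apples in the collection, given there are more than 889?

603949

N − 889 must be a common multiple of 5290, 2622, and 1380.
5290 = 2 × 5 × 23^2
2622 = 2 × 3 × 19 × 23
1380 = 2^2 × 3 × 5 × 23
LCM(5290, 2622, 1380) = 2^2 × 3 × 5 × 19 × 23^2 = 603060.
Smallest N > 889 is LCM + 889 = 603060 + 889 = 603949.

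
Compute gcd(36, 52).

36 = 2^2 × 3^2
52 = 2^2 × 13
gcd(36, 52) = 2^2 = 4.

4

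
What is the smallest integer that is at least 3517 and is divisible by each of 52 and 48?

The integer must be a common multiple of 52 and 48, so a multiple of their LCM.
52 = 2^2 × 13
48 = 2^4 × 3
LCM(52, 48) = 2^4 × 3 × 13 = 624.
Smallest multiple of 624 that is ≥ 3517: ⌈3517/624⌉ × 624 = 6 × 624 = 3744.

3744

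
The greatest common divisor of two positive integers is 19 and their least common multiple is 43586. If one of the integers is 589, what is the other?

For two integers, gcd × lcm = product, so the other is (19 × 43586) / 589 = 828134 / 589 = 1406.

1406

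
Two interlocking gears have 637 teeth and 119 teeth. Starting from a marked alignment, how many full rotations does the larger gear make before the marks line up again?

All finish a whole number of cycles simultaneously at t = LCM of the periods.
637 = 7^2 × 13
119 = 7 × 17
LCM(637, 119) = 7^2 × 13 × 17 = 10829.
Rotations for period 637: 10829 / 637 = 17.

17 rotations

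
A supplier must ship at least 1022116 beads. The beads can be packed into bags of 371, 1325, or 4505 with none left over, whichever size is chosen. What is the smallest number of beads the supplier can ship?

1103725

The number of beads must be a common multiple of 371, 1325, and 4505, so a multiple of their LCM.
371 = 7 × 53
1325 = 5^2 × 53
4505 = 5 × 17 × 53
LCM(371, 1325, 4505) = 5^2 × 7 × 17 × 53 = 157675.
Smallest multiple of 157675 that is ≥ 1022116: ⌈1022116/157675⌉ × 157675 = 7 × 157675 = 1103725.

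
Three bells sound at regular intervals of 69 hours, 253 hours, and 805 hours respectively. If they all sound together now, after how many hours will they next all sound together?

26565 hours

They coincide at every common multiple of the periods; the first is the LCM.
69 = 3 × 23
253 = 11 × 23
805 = 5 × 7 × 23
LCM(69, 253, 805) = 3 × 5 × 7 × 11 × 23 = 26565.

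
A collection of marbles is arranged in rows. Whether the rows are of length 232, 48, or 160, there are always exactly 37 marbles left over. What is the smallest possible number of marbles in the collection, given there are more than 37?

N − 37 must be a common multiple of 232, 48, and 160.
232 = 2^3 × 29
48 = 2^4 × 3
160 = 2^5 × 5
LCM(232, 48, 160) = 2^5 × 3 × 5 × 29 = 13920.
Smallest N > 37 is LCM + 37 = 13920 + 37 = 13957.

13957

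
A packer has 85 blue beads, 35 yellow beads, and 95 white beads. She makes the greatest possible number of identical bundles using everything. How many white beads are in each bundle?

19

Number of bundles = gcd(85, 35, 95).
85 = 5 × 17
35 = 5 × 7
95 = 5 × 19
gcd(85, 35, 95) = 5.
white beads per bundle = 95 / 5 = 19.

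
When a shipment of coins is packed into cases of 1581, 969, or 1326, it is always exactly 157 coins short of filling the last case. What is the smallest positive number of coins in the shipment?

Being 157 short of a full case of size k means N ≡ −157 (mod k), i.e. N + 157 is a multiple of each size.
1581 = 3 × 17 × 31
969 = 3 × 17 × 19
1326 = 2 × 3 × 13 × 17
LCM(1581, 969, 1326) = 2 × 3 × 13 × 17 × 19 × 31 = 781014.
Smallest positive N is 781014 − 157 = 780857.

780857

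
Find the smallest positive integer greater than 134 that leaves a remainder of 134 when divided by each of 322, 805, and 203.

N − 134 must be a common multiple of 322, 805, and 203.
322 = 2 × 7 × 23
805 = 5 × 7 × 23
203 = 7 × 29
LCM(322, 805, 203) = 2 × 5 × 7 × 23 × 29 = 46690.
Smallest N > 134 is LCM + 134 = 46690 + 134 = 46824.

46824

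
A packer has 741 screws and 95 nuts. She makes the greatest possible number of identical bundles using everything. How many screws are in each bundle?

Number of bundles = gcd(741, 95).
741 = 3 × 13 × 19
95 = 5 × 19
gcd(741, 95) = 19.
screws per bundle = 741 / 19 = 39.

39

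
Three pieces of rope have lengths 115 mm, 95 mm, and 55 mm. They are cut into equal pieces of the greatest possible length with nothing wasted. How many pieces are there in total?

Piece length = gcd(115, 95, 55).
115 = 5 × 23
95 = 5 × 19
55 = 5 × 11
gcd(115, 95, 55) = 5.
Total pieces = 115/5 + 95/5 + 55/5 = 23 + 19 + 11 = 53.

53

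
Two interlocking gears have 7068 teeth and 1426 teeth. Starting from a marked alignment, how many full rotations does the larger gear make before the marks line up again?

They are all back at their starting positions together after one LCM of the periods.
7068 = 2^2 × 3 × 19 × 31
1426 = 2 × 23 × 31
LCM(7068, 1426) = 2^2 × 3 × 19 × 23 × 31 = 162564.
Rotations for period 7068: 162564 / 7068 = 23.

23 rotations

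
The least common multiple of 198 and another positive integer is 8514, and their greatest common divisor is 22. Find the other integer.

946

gcd × lcm = product of the two integers, so the other integer is (22 × 8514) / 198 = 946.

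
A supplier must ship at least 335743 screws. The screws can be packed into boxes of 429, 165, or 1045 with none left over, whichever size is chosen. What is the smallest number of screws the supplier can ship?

The number of screws must be a common multiple of 429, 165, and 1045, so a multiple of their LCM.
429 = 3 × 11 × 13
165 = 3 × 5 × 11
1045 = 5 × 11 × 19
LCM(429, 165, 1045) = 3 × 5 × 11 × 13 × 19 = 40755.
Smallest multiple of 40755 that is ≥ 335743: ⌈335743/40755⌉ × 40755 = 9 × 40755 = 366795.

366795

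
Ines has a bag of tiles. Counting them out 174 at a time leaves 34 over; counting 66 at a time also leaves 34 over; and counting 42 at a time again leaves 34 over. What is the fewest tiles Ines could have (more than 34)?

N − 34 must be a common multiple of 174, 66, and 42.
174 = 2 × 3 × 29
66 = 2 × 3 × 11
42 = 2 × 3 × 7
LCM(174, 66, 42) = 2 × 3 × 7 × 11 × 29 = 13398.
Smallest N > 34 is LCM + 34 = 13398 + 34 = 13432.

13432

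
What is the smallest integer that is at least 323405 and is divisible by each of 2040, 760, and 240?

The integer must be a common multiple of 2040, 760, and 240, so a multiple of their LCM.
2040 = 2^3 × 3 × 5 × 17
760 = 2^3 × 5 × 19
240 = 2^4 × 3 × 5
LCM(2040, 760, 240) = 2^4 × 3 × 5 × 17 × 19 = 77520.
Smallest multiple of 77520 that is ≥ 323405: ⌈323405/77520⌉ × 77520 = 5 × 77520 = 387600.

387600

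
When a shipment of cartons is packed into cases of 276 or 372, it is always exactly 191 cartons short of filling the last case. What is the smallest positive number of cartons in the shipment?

Being 191 short of a full case of size k means N ≡ −191 (mod k), i.e. N + 191 is a multiple of each size.
276 = 2^2 × 3 × 23
372 = 2^2 × 3 × 31
LCM(276, 372) = 2^2 × 3 × 23 × 31 = 8556.
Smallest positive N is 8556 − 191 = 8365.

8365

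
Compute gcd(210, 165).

15

210 = 2 × 3 × 5 × 7
165 = 3 × 5 × 11
gcd(210, 165) = 3 × 5 = 15.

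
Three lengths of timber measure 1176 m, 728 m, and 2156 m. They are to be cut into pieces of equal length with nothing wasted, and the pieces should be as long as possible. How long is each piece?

The greatest length dividing all of 1176, 728, and 2156 is their gcd.
1176 = 2^3 × 3 × 7^2
728 = 2^3 × 7 × 13
2156 = 2^2 × 7^2 × 11
gcd(1176, 728, 2156) = 2^2 × 7 = 28.

28 m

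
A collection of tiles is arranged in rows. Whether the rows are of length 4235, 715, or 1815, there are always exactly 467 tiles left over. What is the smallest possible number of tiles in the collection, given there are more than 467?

165632

N − 467 must be a common multiple of 4235, 715, and 1815.
4235 = 5 × 7 × 11^2
715 = 5 × 11 × 13
1815 = 3 × 5 × 11^2
LCM(4235, 715, 1815) = 3 × 5 × 7 × 11^2 × 13 = 165165.
Smallest N > 467 is LCM + 467 = 165165 + 467 = 165632.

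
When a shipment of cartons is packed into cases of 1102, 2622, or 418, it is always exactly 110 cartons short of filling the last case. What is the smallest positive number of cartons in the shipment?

836308

Being 110 short of a full case of size k means N ≡ −110 (mod k), i.e. N + 110 is a multiple of each size.
1102 = 2 × 19 × 29
2622 = 2 × 3 × 19 × 23
418 = 2 × 11 × 19
LCM(1102, 2622, 418) = 2 × 3 × 11 × 19 × 23 × 29 = 836418.
Smallest positive N is 836418 − 110 = 836308.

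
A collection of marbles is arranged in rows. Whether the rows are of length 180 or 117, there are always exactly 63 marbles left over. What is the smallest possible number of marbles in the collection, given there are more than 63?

2403

N − 63 must be a common multiple of 180 and 117.
180 = 2^2 × 3^2 × 5
117 = 3^2 × 13
LCM(180, 117) = 2^2 × 3^2 × 5 × 13 = 2340.
Smallest N > 63 is LCM + 63 = 2340 + 63 = 2403.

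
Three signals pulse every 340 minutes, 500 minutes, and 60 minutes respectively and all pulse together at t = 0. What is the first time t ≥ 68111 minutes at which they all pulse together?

Joint pulses occur at multiples of LCM(340, 500, 60).
340 = 2^2 × 5 × 17
500 = 2^2 × 5^3
60 = 2^2 × 3 × 5
LCM(340, 500, 60) = 2^2 × 3 × 5^3 × 17 = 25500.
Smallest multiple of 25500 that is ≥ 68111: ⌈68111/25500⌉ × 25500 = 3 × 25500 = 76500.

76500 minutes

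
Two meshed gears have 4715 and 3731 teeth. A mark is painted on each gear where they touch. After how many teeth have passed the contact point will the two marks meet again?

We need the least common multiple of the intervals.
4715 = 5 × 23 × 41
3731 = 7 × 13 × 41
LCM(4715, 3731) = 5 × 7 × 13 × 23 × 41 = 429065.

429065 teeth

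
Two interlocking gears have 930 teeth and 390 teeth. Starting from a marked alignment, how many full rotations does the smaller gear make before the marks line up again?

They are all back at their starting positions together after one LCM of the periods.
930 = 2 × 3 × 5 × 31
390 = 2 × 3 × 5 × 13
LCM(930, 390) = 2 × 3 × 5 × 13 × 31 = 12090.
Rotations for period 390: 12090 / 390 = 31.

31 rotations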